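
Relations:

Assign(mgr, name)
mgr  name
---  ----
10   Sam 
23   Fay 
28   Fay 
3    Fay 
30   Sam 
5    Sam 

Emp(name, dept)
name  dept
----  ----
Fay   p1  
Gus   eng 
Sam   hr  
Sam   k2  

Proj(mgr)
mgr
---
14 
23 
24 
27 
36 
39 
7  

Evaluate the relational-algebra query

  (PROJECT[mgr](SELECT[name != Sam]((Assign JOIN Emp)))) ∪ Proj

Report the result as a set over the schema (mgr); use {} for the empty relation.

{14, 23, 24, 27, 28, 3, 36, 39, 7}

Joining Assign and Emp on name yields {(10, Sam, hr), (10, Sam, k2), (23, Fay, p1), (28, Fay, p1), (3, Fay, p1), (30, Sam, hr), (30, Sam, k2), (5, Sam, hr), (5, Sam, k2)}.
Apply σ_{name != Sam}; surviving tuples: {(23, Fay, p1), (28, Fay, p1), (3, Fay, p1)}
Projecting to mgr: {23, 28, 3}
Taking the union: {14, 23, 24, 27, 28, 3, 36, 39, 7}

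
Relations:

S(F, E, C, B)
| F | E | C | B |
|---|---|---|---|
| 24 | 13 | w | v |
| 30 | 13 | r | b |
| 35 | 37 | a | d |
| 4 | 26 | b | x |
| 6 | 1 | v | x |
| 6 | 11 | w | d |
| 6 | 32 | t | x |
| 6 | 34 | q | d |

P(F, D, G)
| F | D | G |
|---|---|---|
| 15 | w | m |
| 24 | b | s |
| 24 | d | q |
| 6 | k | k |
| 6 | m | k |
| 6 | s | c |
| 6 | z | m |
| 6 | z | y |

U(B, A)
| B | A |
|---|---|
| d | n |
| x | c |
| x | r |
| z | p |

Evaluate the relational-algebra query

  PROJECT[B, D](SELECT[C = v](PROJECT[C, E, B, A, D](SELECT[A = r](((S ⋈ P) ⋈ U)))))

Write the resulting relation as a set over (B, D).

{(x, k), (x, m), (x, s), (x, z)}

Natural join on F: {(24, 13, w, v, b, s), (24, 13, w, v, d, q), (6, 1, v, x, k, k), (6, 1, v, x, m, k), (6, 1, v, x, s, c), (6, 1, v, x, z, m), (6, 1, v, x, z, y), (6, 11, w, d, k, k), (6, 11, w, d, m, k), (6, 11, w, d, s, c), (6, 11, w, d, z, m), (6, 11, w, d, z, y), (6, 32, t, x, k, k), (6, 32, t, x, m, k), (6, 32, t, x, s, c), (6, 32, t, x, z, m), (6, 32, t, x, z, y), (6, 34, q, d, k, k), (6, 34, q, d, m, k), (6, 34, q, d, s, c), (6, 34, q, d, z, m), (6, 34, q, d, z, y)}
Natural join on B: {(6, 1, v, x, k, k, c), (6, 1, v, x, k, k, r), (6, 1, v, x, m, k, c), (6, 1, v, x, m, k, r), (6, 1, v, x, s, c, c), (6, 1, v, x, s, c, r), (6, 1, v, x, z, m, c), (6, 1, v, x, z, m, r), (6, 1, v, x, z, y, c), (6, 1, v, x, z, y, r), (6, 11, w, d, k, k, n), (6, 11, w, d, m, k, n), (6, 11, w, d, s, c, n), (6, 11, w, d, z, m, n), (6, 11, w, d, z, y, n), (6, 32, t, x, k, k, c), (6, 32, t, x, k, k, r), (6, 32, t, x, m, k, c), (6, 32, t, x, m, k, r), (6, 32, t, x, s, c, c), (6, 32, t, x, s, c, r), (6, 32, t, x, z, m, c), (6, 32, t, x, z, m, r), (6, 32, t, x, z, y, c), (6, 32, t, x, z, y, r), (6, 34, q, d, k, k, n), (6, 34, q, d, m, k, n), (6, 34, q, d, s, c, n), (6, 34, q, d, z, m, n), (6, 34, q, d, z, y, n)}
Apply σ_{A = r}; surviving tuples: {(6, 1, v, x, k, k, r), (6, 1, v, x, m, k, r), (6, 1, v, x, s, c, r), (6, 1, v, x, z, m, r), (6, 1, v, x, z, y, r), (6, 32, t, x, k, k, r), (6, 32, t, x, m, k, r), (6, 32, t, x, s, c, r), (6, 32, t, x, z, m, r), (6, 32, t, x, z, y, r)}
Keep only column(s) C, E, B, A, D (2 duplicate(s) eliminated): {(t, 32, x, r, k), (t, 32, x, r, m), (t, 32, x, r, s), (t, 32, x, r, z), (v, 1, x, r, k), (v, 1, x, r, m), (v, 1, x, r, s), (v, 1, x, r, z)}
Apply σ_{C = v}; surviving tuples: {(v, 1, x, r, k), (v, 1, x, r, m), (v, 1, x, r, s), (v, 1, x, r, z)}
Keep only column(s) B, D: {(x, k), (x, m), (x, s), (x, z)}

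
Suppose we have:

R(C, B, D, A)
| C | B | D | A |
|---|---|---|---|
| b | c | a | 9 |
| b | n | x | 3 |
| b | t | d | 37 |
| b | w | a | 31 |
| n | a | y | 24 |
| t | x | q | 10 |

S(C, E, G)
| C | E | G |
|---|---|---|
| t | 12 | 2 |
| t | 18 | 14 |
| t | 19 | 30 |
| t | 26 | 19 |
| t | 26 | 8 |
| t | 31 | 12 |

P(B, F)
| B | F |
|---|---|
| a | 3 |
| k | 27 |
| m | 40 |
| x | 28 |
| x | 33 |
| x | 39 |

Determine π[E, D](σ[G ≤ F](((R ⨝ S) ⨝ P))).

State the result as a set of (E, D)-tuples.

Natural join on C: {(t, x, q, 10, 12, 2), (t, x, q, 10, 18, 14), (t, x, q, 10, 19, 30), (t, x, q, 10, 26, 19), (t, x, q, 10, 26, 8), (t, x, q, 10, 31, 12)}
Natural join on B: {(t, x, q, 10, 12, 2, 28), (t, x, q, 10, 12, 2, 33), (t, x, q, 10, 12, 2, 39), (t, x, q, 10, 18, 14, 28), (t, x, q, 10, 18, 14, 33), (t, x, q, 10, 18, 14, 39), (t, x, q, 10, 19, 30, 28), (t, x, q, 10, 19, 30, 33), (t, x, q, 10, 19, 30, 39), (t, x, q, 10, 26, 19, 28), (t, x, q, 10, 26, 19, 33), (t, x, q, 10, 26, 19, 39), (t, x, q, 10, 26, 8, 28), (t, x, q, 10, 26, 8, 33), (t, x, q, 10, 26, 8, 39), (t, x, q, 10, 31, 12, 28), (t, x, q, 10, 31, 12, 33), (t, x, q, 10, 31, 12, 39)}
Selection G ≤ F: {(t, x, q, 10, 12, 2, 28), (t, x, q, 10, 12, 2, 33), (t, x, q, 10, 12, 2, 39), (t, x, q, 10, 18, 14, 28), (t, x, q, 10, 18, 14, 33), (t, x, q, 10, 18, 14, 39), (t, x, q, 10, 19, 30, 33), (t, x, q, 10, 19, 30, 39), (t, x, q, 10, 26, 19, 28), (t, x, q, 10, 26, 19, 33), (t, x, q, 10, 26, 19, 39), (t, x, q, 10, 26, 8, 28), (t, x, q, 10, 26, 8, 33), (t, x, q, 10, 26, 8, 39), (t, x, q, 10, 31, 12, 28), (t, x, q, 10, 31, 12, 33), (t, x, q, 10, 31, 12, 39)}
π[E, D]: project onto (E, D) (12 duplicate(s) eliminated) → {(12, q), (18, q), (19, q), (26, q), (31, q)}

{(12, q), (18, q), (19, q), (26, q), (31, q)}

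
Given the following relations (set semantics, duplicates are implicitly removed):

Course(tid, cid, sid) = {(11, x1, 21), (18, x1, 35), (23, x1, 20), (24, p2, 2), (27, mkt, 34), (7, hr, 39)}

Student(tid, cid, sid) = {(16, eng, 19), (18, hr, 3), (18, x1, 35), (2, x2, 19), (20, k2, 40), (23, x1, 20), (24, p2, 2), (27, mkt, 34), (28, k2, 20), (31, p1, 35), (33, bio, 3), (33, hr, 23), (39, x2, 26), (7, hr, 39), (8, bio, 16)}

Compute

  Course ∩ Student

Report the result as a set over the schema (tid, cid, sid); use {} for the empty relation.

{(18, x1, 35), (23, x1, 20), (24, p2, 2), (27, mkt, 34), (7, hr, 39)}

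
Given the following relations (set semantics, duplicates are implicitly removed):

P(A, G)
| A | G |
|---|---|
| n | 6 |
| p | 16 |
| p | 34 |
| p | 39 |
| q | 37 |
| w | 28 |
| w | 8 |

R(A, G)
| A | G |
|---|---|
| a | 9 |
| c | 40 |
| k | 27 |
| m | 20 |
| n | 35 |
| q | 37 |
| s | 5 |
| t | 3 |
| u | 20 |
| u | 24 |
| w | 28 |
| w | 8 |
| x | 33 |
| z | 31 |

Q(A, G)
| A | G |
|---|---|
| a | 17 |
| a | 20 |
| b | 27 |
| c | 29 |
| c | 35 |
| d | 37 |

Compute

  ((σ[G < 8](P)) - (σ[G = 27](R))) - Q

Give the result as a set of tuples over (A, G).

Apply σ_{G < 8}; surviving tuples: {(n, 6)}
Apply σ_{G = 27}; surviving tuples: {(k, 27)}
Set difference of the two operands is {(n, 6)}.
Set difference of the two operands is {(n, 6)}.

{(n, 6)}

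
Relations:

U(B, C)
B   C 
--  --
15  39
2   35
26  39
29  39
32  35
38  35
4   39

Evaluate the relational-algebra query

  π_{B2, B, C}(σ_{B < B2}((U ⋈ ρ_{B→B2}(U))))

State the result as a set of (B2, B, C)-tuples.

{(15, 4, 39), (26, 15, 39), (26, 4, 39), (29, 15, 39), (29, 26, 39), (29, 4, 39), (32, 2, 35), (38, 2, 35), (38, 32, 35)}

ρ[B→B2]: schema becomes (B2, C); tuples unchanged.
Natural join on C: {(15, 39, 15), (15, 39, 26), (15, 39, 29), (15, 39, 4), (2, 35, 2), (2, 35, 32), (2, 35, 38), (26, 39, 15), (26, 39, 26), (26, 39, 29), (26, 39, 4), (29, 39, 15), (29, 39, 26), (29, 39, 29), (29, 39, 4), (32, 35, 2), (32, 35, 32), (32, 35, 38), (38, 35, 2), (38, 35, 32), (38, 35, 38), (4, 39, 15), (4, 39, 26), (4, 39, 29), (4, 39, 4)}
σ[B < B2]: keep tuples satisfying B < B2 → {(15, 39, 26), (15, 39, 29), (2, 35, 32), (2, 35, 38), (26, 39, 29), (32, 35, 38), (4, 39, 15), (4, 39, 26), (4, 39, 29)}
Projecting to B2, B, C: {(15, 4, 39), (26, 15, 39), (26, 4, 39), (29, 15, 39), (29, 26, 39), (29, 4, 39), (32, 2, 35), (38, 2, 35), (38, 32, 35)}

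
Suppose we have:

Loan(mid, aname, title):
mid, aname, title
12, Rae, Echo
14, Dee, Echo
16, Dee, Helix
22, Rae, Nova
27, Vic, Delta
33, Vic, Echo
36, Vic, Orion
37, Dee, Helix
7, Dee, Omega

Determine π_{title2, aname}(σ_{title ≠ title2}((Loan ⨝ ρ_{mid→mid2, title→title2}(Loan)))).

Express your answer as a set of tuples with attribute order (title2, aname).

{(Delta, Vic), (Echo, Dee), (Echo, Rae), (Echo, Vic), (Helix, Dee), (Nova, Rae), (Omega, Dee), (Orion, Vic)}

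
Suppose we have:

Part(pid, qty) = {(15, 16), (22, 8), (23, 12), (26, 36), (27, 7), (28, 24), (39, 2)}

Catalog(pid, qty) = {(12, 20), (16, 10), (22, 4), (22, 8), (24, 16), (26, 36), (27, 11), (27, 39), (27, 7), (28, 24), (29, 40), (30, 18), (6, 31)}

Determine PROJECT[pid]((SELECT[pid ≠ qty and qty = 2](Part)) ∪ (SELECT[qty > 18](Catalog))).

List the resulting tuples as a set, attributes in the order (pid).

{12, 26, 27, 28, 29, 39, 6}

σ[pid ≠ qty and qty = 2]: keep tuples satisfying pid ≠ qty and qty = 2 → {(39, 2)}
σ[qty > 18]: keep tuples satisfying qty > 18 → {(12, 20), (26, 36), (27, 39), (28, 24), (29, 40), (6, 31)}
Taking the union: {(12, 20), (26, 36), (27, 39), (28, 24), (29, 40), (39, 2), (6, 31)}
Keep only column(s) pid: {12, 26, 27, 28, 29, 39, 6}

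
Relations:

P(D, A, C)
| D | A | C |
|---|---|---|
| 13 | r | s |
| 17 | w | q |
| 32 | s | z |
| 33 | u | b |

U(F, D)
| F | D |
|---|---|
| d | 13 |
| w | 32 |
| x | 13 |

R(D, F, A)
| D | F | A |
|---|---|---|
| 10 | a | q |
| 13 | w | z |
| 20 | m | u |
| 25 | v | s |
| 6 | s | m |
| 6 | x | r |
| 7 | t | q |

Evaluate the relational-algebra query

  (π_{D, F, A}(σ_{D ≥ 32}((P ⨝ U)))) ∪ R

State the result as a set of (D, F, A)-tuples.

{(10, a, q), (13, w, z), (20, m, u), (25, v, s), (32, w, s), (6, s, m), (6, x, r), (7, t, q)}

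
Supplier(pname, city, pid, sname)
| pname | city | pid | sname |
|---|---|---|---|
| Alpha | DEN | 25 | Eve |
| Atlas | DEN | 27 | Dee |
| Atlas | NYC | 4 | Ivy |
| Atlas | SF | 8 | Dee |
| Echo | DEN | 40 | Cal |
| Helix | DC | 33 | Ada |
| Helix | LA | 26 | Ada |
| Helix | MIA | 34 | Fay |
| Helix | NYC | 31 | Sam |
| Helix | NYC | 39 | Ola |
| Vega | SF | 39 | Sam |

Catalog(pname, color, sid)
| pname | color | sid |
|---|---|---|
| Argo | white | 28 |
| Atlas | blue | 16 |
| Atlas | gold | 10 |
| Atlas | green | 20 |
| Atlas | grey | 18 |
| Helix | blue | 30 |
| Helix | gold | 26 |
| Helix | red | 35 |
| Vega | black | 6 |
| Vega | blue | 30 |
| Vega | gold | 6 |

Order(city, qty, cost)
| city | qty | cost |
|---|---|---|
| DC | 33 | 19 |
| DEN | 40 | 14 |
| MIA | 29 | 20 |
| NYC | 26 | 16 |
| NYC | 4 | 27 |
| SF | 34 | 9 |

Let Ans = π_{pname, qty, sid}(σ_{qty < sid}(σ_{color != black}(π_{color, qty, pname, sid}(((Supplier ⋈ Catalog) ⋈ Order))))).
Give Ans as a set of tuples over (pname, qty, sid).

Natural join on pname: {(Atlas, DEN, 27, Dee, blue, 16), (Atlas, DEN, 27, Dee, gold, 10), (Atlas, DEN, 27, Dee, green, 20), (Atlas, DEN, 27, Dee, grey, 18), (Atlas, NYC, 4, Ivy, blue, 16), (Atlas, NYC, 4, Ivy, gold, 10), (Atlas, NYC, 4, Ivy, green, 20), (Atlas, NYC, 4, Ivy, grey, 18), (Atlas, SF, 8, Dee, blue, 16), (Atlas, SF, 8, Dee, gold, 10), (Atlas, SF, 8, Dee, green, 20), (Atlas, SF, 8, Dee, grey, 18), (Helix, DC, 33, Ada, blue, 30), (Helix, DC, 33, Ada, gold, 26), (Helix, DC, 33, Ada, red, 35), (Helix, LA, 26, Ada, blue, 30), (Helix, LA, 26, Ada, gold, 26), (Helix, LA, 26, Ada, red, 35), (Helix, MIA, 34, Fay, blue, 30), (Helix, MIA, 34, Fay, gold, 26), (Helix, MIA, 34, Fay, red, 35), (Helix, NYC, 31, Sam, blue, 30), (Helix, NYC, 31, Sam, gold, 26), (Helix, NYC, 31, Sam, red, 35), (Helix, NYC, 39, Ola, blue, 30), (Helix, NYC, 39, Ola, gold, 26), (Helix, NYC, 39, Ola, red, 35), (Vega, SF, 39, Sam, black, 6), (Vega, SF, 39, Sam, blue, 30), (Vega, SF, 39, Sam, gold, 6)}
Natural join on city: {(Atlas, DEN, 27, Dee, blue, 16, 40, 14), (Atlas, DEN, 27, Dee, gold, 10, 40, 14), (Atlas, DEN, 27, Dee, green, 20, 40, 14), (Atlas, DEN, 27, Dee, grey, 18, 40, 14), (Atlas, NYC, 4, Ivy, blue, 16, 26, 16), (Atlas, NYC, 4, Ivy, blue, 16, 4, 27), (Atlas, NYC, 4, Ivy, gold, 10, 26, 16), (Atlas, NYC, 4, Ivy, gold, 10, 4, 27), (Atlas, NYC, 4, Ivy, green, 20, 26, 16), (Atlas, NYC, 4, Ivy, green, 20, 4, 27), (Atlas, NYC, 4, Ivy, grey, 18, 26, 16), (Atlas, NYC, 4, Ivy, grey, 18, 4, 27), (Atlas, SF, 8, Dee, blue, 16, 34, 9), (Atlas, SF, 8, Dee, gold, 10, 34, 9), (Atlas, SF, 8, Dee, green, 20, 34, 9), (Atlas, SF, 8, Dee, grey, 18, 34, 9), (Helix, DC, 33, Ada, blue, 30, 33, 19), (Helix, DC, 33, Ada, gold, 26, 33, 19), (Helix, DC, 33, Ada, red, 35, 33, 19), (Helix, MIA, 34, Fay, blue, 30, 29, 20), (Helix, MIA, 34, Fay, gold, 26, 29, 20), (Helix, MIA, 34, Fay, red, 35, 29, 20), (Helix, NYC, 31, Sam, blue, 30, 26, 16), (Helix, NYC, 31, Sam, blue, 30, 4, 27), (Helix, NYC, 31, Sam, gold, 26, 26, 16), (Helix, NYC, 31, Sam, gold, 26, 4, 27), (Helix, NYC, 31, Sam, red, 35, 26, 16), (Helix, NYC, 31, Sam, red, 35, 4, 27), (Helix, NYC, 39, Ola, blue, 30, 26, 16), (Helix, NYC, 39, Ola, blue, 30, 4, 27), (Helix, NYC, 39, Ola, gold, 26, 26, 16), (Helix, NYC, 39, Ola, gold, 26, 4, 27), (Helix, NYC, 39, Ola, red, 35, 26, 16), (Helix, NYC, 39, Ola, red, 35, 4, 27), (Vega, SF, 39, Sam, black, 6, 34, 9), (Vega, SF, 39, Sam, blue, 30, 34, 9), (Vega, SF, 39, Sam, gold, 6, 34, 9)}
Keep only column(s) color, qty, pname, sid (6 duplicate(s) eliminated): {(black, 34, Vega, 6), (blue, 26, Atlas, 16), (blue, 26, Helix, 30), (blue, 29, Helix, 30), (blue, 33, Helix, 30), (blue, 34, Atlas, 16), (blue, 34, Vega, 30), (blue, 4, Atlas, 16), (blue, 4, Helix, 30), (blue, 40, Atlas, 16), (gold, 26, Atlas, 10), (gold, 26, Helix, 26), (gold, 29, Helix, 26), (gold, 33, Helix, 26), (gold, 34, Atlas, 10), (gold, 34, Vega, 6), (gold, 4, Atlas, 10), (gold, 4, Helix, 26), (gold, 40, Atlas, 10), (green, 26, Atlas, 20), (green, 34, Atlas, 20), (green, 4, Atlas, 20), (green, 40, Atlas, 20), (grey, 26, Atlas, 18), (grey, 34, Atlas, 18), (grey, 4, Atlas, 18), (grey, 40, Atlas, 18), (red, 26, Helix, 35), (red, 29, Helix, 35), (red, 33, Helix, 35), (red, 4, Helix, 35)}
Selection color != black: {(blue, 26, Atlas, 16), (blue, 26, Helix, 30), (blue, 29, Helix, 30), (blue, 33, Helix, 30), (blue, 34, Atlas, 16), (blue, 34, Vega, 30), (blue, 4, Atlas, 16), (blue, 4, Helix, 30), (blue, 40, Atlas, 16), (gold, 26, Atlas, 10), (gold, 26, Helix, 26), (gold, 29, Helix, 26), (gold, 33, Helix, 26), (gold, 34, Atlas, 10), (gold, 34, Vega, 6), (gold, 4, Atlas, 10), (gold, 4, Helix, 26), (gold, 40, Atlas, 10), (green, 26, Atlas, 20), (green, 34, Atlas, 20), (green, 4, Atlas, 20), (green, 40, Atlas, 20), (grey, 26, Atlas, 18), (grey, 34, Atlas, 18), (grey, 4, Atlas, 18), (grey, 40, Atlas, 18), (red, 26, Helix, 35), (red, 29, Helix, 35), (red, 33, Helix, 35), (red, 4, Helix, 35)}
Selection qty < sid: {(blue, 26, Helix, 30), (blue, 29, Helix, 30), (blue, 4, Atlas, 16), (blue, 4, Helix, 30), (gold, 4, Atlas, 10), (gold, 4, Helix, 26), (green, 4, Atlas, 20), (grey, 4, Atlas, 18), (red, 26, Helix, 35), (red, 29, Helix, 35), (red, 33, Helix, 35), (red, 4, Helix, 35)}
Keep only column(s) pname, qty, sid: {(Atlas, 4, 10), (Atlas, 4, 16), (Atlas, 4, 18), (Atlas, 4, 20), (Helix, 26, 30), (Helix, 26, 35), (Helix, 29, 30), (Helix, 29, 35), (Helix, 33, 35), (Helix, 4, 26), (Helix, 4, 30), (Helix, 4, 35)}

{(Atlas, 4, 10), (Atlas, 4, 16), (Atlas, 4, 18), (Atlas, 4, 20), (Helix, 26, 30), (Helix, 26, 35), (Helix, 29, 30), (Helix, 29, 35), (Helix, 33, 35), (Helix, 4, 26), (Helix, 4, 30), (Helix, 4, 35)}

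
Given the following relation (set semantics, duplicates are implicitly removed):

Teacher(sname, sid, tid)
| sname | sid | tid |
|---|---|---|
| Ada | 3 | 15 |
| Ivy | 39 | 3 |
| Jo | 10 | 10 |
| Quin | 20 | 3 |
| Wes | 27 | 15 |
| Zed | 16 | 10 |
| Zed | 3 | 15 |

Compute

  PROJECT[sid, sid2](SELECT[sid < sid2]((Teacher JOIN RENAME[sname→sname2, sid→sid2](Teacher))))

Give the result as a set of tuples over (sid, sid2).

{(10, 16), (20, 39), (3, 27)}

ρ[sname→sname2, sid→sid2]: schema becomes (sname2, sid2, tid); tuples unchanged.
Joining Teacher and RENAME[sname→sname2, sid→sid2](Teacher) on tid yields {(Ada, 3, 15, Ada, 3), (Ada, 3, 15, Wes, 27), (Ada, 3, 15, Zed, 3), (Ivy, 39, 3, Ivy, 39), (Ivy, 39, 3, Quin, 20), (Jo, 10, 10, Jo, 10), (Jo, 10, 10, Zed, 16), (Quin, 20, 3, Ivy, 39), (Quin, 20, 3, Quin, 20), (Wes, 27, 15, Ada, 3), (Wes, 27, 15, Wes, 27), (Wes, 27, 15, Zed, 3), (Zed, 16, 10, Jo, 10), (Zed, 16, 10, Zed, 16), (Zed, 3, 15, Ada, 3), (Zed, 3, 15, Wes, 27), (Zed, 3, 15, Zed, 3)}.
σ[sid < sid2]: keep tuples satisfying sid < sid2 → {(Ada, 3, 15, Wes, 27), (Jo, 10, 10, Zed, 16), (Quin, 20, 3, Ivy, 39), (Zed, 3, 15, Wes, 27)}
π[sid, sid2]: project onto (sid, sid2) (1 duplicate(s) eliminated) → {(10, 16), (20, 39), (3, 27)}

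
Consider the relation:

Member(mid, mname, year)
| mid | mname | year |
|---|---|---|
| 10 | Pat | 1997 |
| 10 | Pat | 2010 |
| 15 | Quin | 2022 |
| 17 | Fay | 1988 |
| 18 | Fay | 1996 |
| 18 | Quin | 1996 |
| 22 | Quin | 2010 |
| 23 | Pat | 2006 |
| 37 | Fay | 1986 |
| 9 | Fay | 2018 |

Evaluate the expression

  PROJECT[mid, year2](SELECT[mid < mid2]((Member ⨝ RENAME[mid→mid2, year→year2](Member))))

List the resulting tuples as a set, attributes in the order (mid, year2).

ρ[mid→mid2, year→year2]: schema becomes (mid2, mname, year2); tuples unchanged.
Joining Member and RENAME[mid→mid2, year→year2](Member) on mname yields {(10, Pat, 1997, 10, 1997), (10, Pat, 1997, 10, 2010), (10, Pat, 1997, 23, 2006), (10, Pat, 2010, 10, 1997), (10, Pat, 2010, 10, 2010), (10, Pat, 2010, 23, 2006), (15, Quin, 2022, 15, 2022), (15, Quin, 2022, 18, 1996), (15, Quin, 2022, 22, 2010), (17, Fay, 1988, 17, 1988), (17, Fay, 1988, 18, 1996), (17, Fay, 1988, 37, 1986), (17, Fay, 1988, 9, 2018), (18, Fay, 1996, 17, 1988), (18, Fay, 1996, 18, 1996), (18, Fay, 1996, 37, 1986), (18, Fay, 1996, 9, 2018), (18, Quin, 1996, 15, 2022), (18, Quin, 1996, 18, 1996), (18, Quin, 1996, 22, 2010), (22, Quin, 2010, 15, 2022), (22, Quin, 2010, 18, 1996), (22, Quin, 2010, 22, 2010), (23, Pat, 2006, 10, 1997), (23, Pat, 2006, 10, 2010), (23, Pat, 2006, 23, 2006), (37, Fay, 1986, 17, 1988), (37, Fay, 1986, 18, 1996), (37, Fay, 1986, 37, 1986), (37, Fay, 1986, 9, 2018), (9, Fay, 2018, 17, 1988), (9, Fay, 2018, 18, 1996), (9, Fay, 2018, 37, 1986), (9, Fay, 2018, 9, 2018)}.
σ[mid < mid2]: keep tuples satisfying mid < mid2 → {(10, Pat, 1997, 23, 2006), (10, Pat, 2010, 23, 2006), (15, Quin, 2022, 18, 1996), (15, Quin, 2022, 22, 2010), (17, Fay, 1988, 18, 1996), (17, Fay, 1988, 37, 1986), (18, Fay, 1996, 37, 1986), (18, Quin, 1996, 22, 2010), (9, Fay, 2018, 17, 1988), (9, Fay, 2018, 18, 1996), (9, Fay, 2018, 37, 1986)}
Projecting to mid, year2 (1 duplicate(s) eliminated): {(10, 2006), (15, 1996), (15, 2010), (17, 1986), (17, 1996), (18, 1986), (18, 2010), (9, 1986), (9, 1988), (9, 1996)}

{(10, 2006), (15, 1996), (15, 2010), (17, 1986), (17, 1996), (18, 1986), (18, 2010), (9, 1986), (9, 1988), (9, 1996)}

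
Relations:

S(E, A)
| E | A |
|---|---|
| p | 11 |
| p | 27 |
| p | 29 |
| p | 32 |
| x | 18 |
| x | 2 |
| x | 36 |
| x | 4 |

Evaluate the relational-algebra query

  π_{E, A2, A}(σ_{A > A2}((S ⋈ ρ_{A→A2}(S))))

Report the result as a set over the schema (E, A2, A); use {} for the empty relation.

{(p, 11, 27), (p, 11, 29), (p, 11, 32), (p, 27, 29), (p, 27, 32), (p, 29, 32), (x, 18, 36), (x, 2, 18), (x, 2, 36), (x, 2, 4), (x, 4, 18), (x, 4, 36)}

ρ[A→A2]: schema becomes (E, A2); tuples unchanged.
Natural join on E: {(p, 11, 11), (p, 11, 27), (p, 11, 29), (p, 11, 32), (p, 27, 11), (p, 27, 27), (p, 27, 29), (p, 27, 32), (p, 29, 11), (p, 29, 27), (p, 29, 29), (p, 29, 32), (p, 32, 11), (p, 32, 27), (p, 32, 29), (p, 32, 32), (x, 18, 18), (x, 18, 2), (x, 18, 36), (x, 18, 4), (x, 2, 18), (x, 2, 2), (x, 2, 36), (x, 2, 4), (x, 36, 18), (x, 36, 2), (x, 36, 36), (x, 36, 4), (x, 4, 18), (x, 4, 2), (x, 4, 36), (x, 4, 4)}
Apply σ_{A > A2}; surviving tuples: {(p, 27, 11), (p, 29, 11), (p, 29, 27), (p, 32, 11), (p, 32, 27), (p, 32, 29), (x, 18, 2), (x, 18, 4), (x, 36, 18), (x, 36, 2), (x, 36, 4), (x, 4, 2)}
Keep only column(s) E, A2, A: {(p, 11, 27), (p, 11, 29), (p, 11, 32), (p, 27, 29), (p, 27, 32), (p, 29, 32), (x, 18, 36), (x, 2, 18), (x, 2, 36), (x, 2, 4), (x, 4, 18), (x, 4, 36)}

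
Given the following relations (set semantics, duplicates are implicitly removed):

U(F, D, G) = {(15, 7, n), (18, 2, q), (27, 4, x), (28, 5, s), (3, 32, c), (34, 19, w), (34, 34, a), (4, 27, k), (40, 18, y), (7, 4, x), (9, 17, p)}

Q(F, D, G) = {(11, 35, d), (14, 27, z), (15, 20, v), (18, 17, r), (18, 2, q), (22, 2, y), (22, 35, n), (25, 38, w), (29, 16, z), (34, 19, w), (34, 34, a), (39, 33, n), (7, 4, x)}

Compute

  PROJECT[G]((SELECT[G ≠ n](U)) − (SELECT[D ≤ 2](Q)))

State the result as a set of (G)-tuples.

{a, c, k, p, s, w, x, y}

Filtering on G ≠ n leaves {(18, 2, q), (27, 4, x), (28, 5, s), (3, 32, c), (34, 19, w), (34, 34, a), (4, 27, k), (40, 18, y), (7, 4, x), (9, 17, p)}.
Filtering on D ≤ 2 leaves {(18, 2, q), (22, 2, y)}.
Set difference of the two operands is {(27, 4, x), (28, 5, s), (3, 32, c), (34, 19, w), (34, 34, a), (4, 27, k), (40, 18, y), (7, 4, x), (9, 17, p)}.
Projecting to G (1 duplicate(s) eliminated): {a, c, k, p, s, w, x, y}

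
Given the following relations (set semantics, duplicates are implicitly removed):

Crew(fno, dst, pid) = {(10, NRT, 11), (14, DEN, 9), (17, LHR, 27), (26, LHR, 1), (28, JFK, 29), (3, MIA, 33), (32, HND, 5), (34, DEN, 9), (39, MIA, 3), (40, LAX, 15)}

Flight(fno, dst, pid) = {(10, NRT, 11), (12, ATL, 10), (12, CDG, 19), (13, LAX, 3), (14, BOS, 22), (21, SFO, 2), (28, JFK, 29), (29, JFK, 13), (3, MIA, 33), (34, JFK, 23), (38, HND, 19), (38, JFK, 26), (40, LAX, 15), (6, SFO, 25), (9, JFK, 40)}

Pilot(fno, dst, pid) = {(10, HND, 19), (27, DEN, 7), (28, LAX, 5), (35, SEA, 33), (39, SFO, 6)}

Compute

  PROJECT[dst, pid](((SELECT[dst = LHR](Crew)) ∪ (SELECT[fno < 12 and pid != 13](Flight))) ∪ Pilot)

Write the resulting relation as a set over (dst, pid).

Selection dst = LHR: {(17, LHR, 27), (26, LHR, 1)}
Selection fno < 12 and pid != 13: {(10, NRT, 11), (3, MIA, 33), (6, SFO, 25), (9, JFK, 40)}
Set union of the two operands is {(10, NRT, 11), (17, LHR, 27), (26, LHR, 1), (3, MIA, 33), (6, SFO, 25), (9, JFK, 40)}.
Set union of the two operands is {(10, HND, 19), (10, NRT, 11), (17, LHR, 27), (26, LHR, 1), (27, DEN, 7), (28, LAX, 5), (3, MIA, 33), (35, SEA, 33), (39, SFO, 6), (6, SFO, 25), (9, JFK, 40)}.
π_{dst, pid} gives {(DEN, 7), (HND, 19), (JFK, 40), (LAX, 5), (LHR, 1), (LHR, 27), (MIA, 33), (NRT, 11), (SEA, 33), (SFO, 25), (SFO, 6)}.

{(DEN, 7), (HND, 19), (JFK, 40), (LAX, 5), (LHR, 1), (LHR, 27), (MIA, 33), (NRT, 11), (SEA, 33), (SFO, 25), (SFO, 6)}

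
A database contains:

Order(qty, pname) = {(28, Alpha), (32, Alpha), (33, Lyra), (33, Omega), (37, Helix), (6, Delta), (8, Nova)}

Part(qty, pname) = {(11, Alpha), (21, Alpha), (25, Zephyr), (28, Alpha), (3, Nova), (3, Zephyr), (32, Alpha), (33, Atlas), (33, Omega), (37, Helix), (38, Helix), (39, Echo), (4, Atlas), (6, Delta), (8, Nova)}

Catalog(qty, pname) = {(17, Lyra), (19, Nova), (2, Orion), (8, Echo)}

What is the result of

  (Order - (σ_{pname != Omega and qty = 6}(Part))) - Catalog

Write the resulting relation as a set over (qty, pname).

{(28, Alpha), (32, Alpha), (33, Lyra), (33, Omega), (37, Helix), (8, Nova)}

Filtering on pname != Omega and qty = 6 leaves {(6, Delta)}.
Set difference of the two operands is {(28, Alpha), (32, Alpha), (33, Lyra), (33, Omega), (37, Helix), (8, Nova)}.
Set difference of the two operands is {(28, Alpha), (32, Alpha), (33, Lyra), (33, Omega), (37, Helix), (8, Nova)}.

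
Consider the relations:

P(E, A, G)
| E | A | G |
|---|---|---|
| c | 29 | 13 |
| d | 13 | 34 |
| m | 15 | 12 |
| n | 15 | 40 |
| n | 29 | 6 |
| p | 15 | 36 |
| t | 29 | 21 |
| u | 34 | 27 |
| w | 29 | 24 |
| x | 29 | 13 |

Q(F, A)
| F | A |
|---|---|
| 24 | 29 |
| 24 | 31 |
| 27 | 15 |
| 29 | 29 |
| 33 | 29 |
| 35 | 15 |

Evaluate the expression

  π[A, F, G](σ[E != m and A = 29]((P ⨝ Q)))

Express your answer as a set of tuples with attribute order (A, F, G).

{(29, 24, 13), (29, 24, 21), (29, 24, 24), (29, 24, 6), (29, 29, 13), (29, 29, 21), (29, 29, 24), (29, 29, 6), (29, 33, 13), (29, 33, 21), (29, 33, 24), (29, 33, 6)}

P ⋈ Q (natural join on A): {(c, 29, 13, 24), (c, 29, 13, 29), (c, 29, 13, 33), (m, 15, 12, 27), (m, 15, 12, 35), (n, 15, 40, 27), (n, 15, 40, 35), (n, 29, 6, 24), (n, 29, 6, 29), (n, 29, 6, 33), (p, 15, 36, 27), (p, 15, 36, 35), (t, 29, 21, 24), (t, 29, 21, 29), (t, 29, 21, 33), (w, 29, 24, 24), (w, 29, 24, 29), (w, 29, 24, 33), (x, 29, 13, 24), (x, 29, 13, 29), (x, 29, 13, 33)}
Filtering on E != m and A = 29 leaves {(c, 29, 13, 24), (c, 29, 13, 29), (c, 29, 13, 33), (n, 29, 6, 24), (n, 29, 6, 29), (n, 29, 6, 33), (t, 29, 21, 24), (t, 29, 21, 29), (t, 29, 21, 33), (w, 29, 24, 24), (w, 29, 24, 29), (w, 29, 24, 33), (x, 29, 13, 24), (x, 29, 13, 29), (x, 29, 13, 33)}.
Keep only column(s) A, F, G (3 duplicate(s) eliminated): {(29, 24, 13), (29, 24, 21), (29, 24, 24), (29, 24, 6), (29, 29, 13), (29, 29, 21), (29, 29, 24), (29, 29, 6), (29, 33, 13), (29, 33, 21), (29, 33, 24), (29, 33, 6)}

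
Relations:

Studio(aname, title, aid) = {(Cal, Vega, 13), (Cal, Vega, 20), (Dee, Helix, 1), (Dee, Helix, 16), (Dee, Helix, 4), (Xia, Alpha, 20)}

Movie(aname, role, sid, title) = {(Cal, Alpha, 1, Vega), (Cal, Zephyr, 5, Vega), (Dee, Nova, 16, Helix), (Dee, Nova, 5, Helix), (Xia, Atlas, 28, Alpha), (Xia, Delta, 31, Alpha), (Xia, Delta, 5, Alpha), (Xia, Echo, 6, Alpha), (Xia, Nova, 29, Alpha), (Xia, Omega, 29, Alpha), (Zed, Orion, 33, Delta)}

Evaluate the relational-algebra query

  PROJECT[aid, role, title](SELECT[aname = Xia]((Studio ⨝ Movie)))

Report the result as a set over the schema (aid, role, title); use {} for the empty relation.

Natural join on aname, title: {(Cal, Vega, 13, Alpha, 1), (Cal, Vega, 13, Zephyr, 5), (Cal, Vega, 20, Alpha, 1), (Cal, Vega, 20, Zephyr, 5), (Dee, Helix, 1, Nova, 16), (Dee, Helix, 1, Nova, 5), (Dee, Helix, 16, Nova, 16), (Dee, Helix, 16, Nova, 5), (Dee, Helix, 4, Nova, 16), (Dee, Helix, 4, Nova, 5), (Xia, Alpha, 20, Atlas, 28), (Xia, Alpha, 20, Delta, 31), (Xia, Alpha, 20, Delta, 5), (Xia, Alpha, 20, Echo, 6), (Xia, Alpha, 20, Nova, 29), (Xia, Alpha, 20, Omega, 29)}
Selection aname = Xia: {(Xia, Alpha, 20, Atlas, 28), (Xia, Alpha, 20, Delta, 31), (Xia, Alpha, 20, Delta, 5), (Xia, Alpha, 20, Echo, 6), (Xia, Alpha, 20, Nova, 29), (Xia, Alpha, 20, Omega, 29)}
π[aid, role, title]: project onto (aid, role, title) (1 duplicate(s) eliminated) → {(20, Atlas, Alpha), (20, Delta, Alpha), (20, Echo, Alpha), (20, Nova, Alpha), (20, Omega, Alpha)}

{(20, Atlas, Alpha), (20, Delta, Alpha), (20, Echo, Alpha), (20, Nova, Alpha), (20, Omega, Alpha)}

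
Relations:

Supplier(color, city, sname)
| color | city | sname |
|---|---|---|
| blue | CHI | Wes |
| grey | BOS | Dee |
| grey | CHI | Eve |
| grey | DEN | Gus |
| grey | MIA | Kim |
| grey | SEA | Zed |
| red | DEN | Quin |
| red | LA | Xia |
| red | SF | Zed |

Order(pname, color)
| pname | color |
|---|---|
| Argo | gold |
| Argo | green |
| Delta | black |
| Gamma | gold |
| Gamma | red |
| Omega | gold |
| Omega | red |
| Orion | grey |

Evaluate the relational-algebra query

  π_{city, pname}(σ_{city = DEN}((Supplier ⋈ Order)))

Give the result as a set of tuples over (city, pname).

{(DEN, Gamma), (DEN, Omega), (DEN, Orion)}

Supplier ⋈ Order (natural join on color): {(grey, BOS, Dee, Orion), (grey, CHI, Eve, Orion), (grey, DEN, Gus, Orion), (grey, MIA, Kim, Orion), (grey, SEA, Zed, Orion), (red, DEN, Quin, Gamma), (red, DEN, Quin, Omega), (red, LA, Xia, Gamma), (red, LA, Xia, Omega), (red, SF, Zed, Gamma), (red, SF, Zed, Omega)}
Apply σ_{city = DEN}; surviving tuples: {(grey, DEN, Gus, Orion), (red, DEN, Quin, Gamma), (red, DEN, Quin, Omega)}
π[city, pname]: project onto (city, pname) → {(DEN, Gamma), (DEN, Omega), (DEN, Orion)}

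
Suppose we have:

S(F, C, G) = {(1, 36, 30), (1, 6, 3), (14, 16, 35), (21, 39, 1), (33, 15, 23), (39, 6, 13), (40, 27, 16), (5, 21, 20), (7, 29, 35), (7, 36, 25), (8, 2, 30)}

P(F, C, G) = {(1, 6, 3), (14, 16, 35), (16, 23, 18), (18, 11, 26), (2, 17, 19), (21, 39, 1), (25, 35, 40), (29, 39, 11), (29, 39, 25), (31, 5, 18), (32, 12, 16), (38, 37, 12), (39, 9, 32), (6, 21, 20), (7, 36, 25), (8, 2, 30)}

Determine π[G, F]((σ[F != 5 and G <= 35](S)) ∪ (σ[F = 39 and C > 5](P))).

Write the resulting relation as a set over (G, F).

{(1, 21), (13, 39), (16, 40), (23, 33), (25, 7), (3, 1), (30, 1), (30, 8), (32, 39), (35, 14), (35, 7)}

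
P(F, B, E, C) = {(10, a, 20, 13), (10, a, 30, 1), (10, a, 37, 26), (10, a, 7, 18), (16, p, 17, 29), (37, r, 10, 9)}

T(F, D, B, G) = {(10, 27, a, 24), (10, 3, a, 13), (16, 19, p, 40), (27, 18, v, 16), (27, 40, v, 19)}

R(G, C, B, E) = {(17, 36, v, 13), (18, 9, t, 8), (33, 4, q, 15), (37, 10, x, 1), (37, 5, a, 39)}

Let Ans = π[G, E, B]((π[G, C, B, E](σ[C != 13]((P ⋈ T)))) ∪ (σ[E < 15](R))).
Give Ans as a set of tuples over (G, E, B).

Joining P and T on F, B yields {(10, a, 20, 13, 27, 24), (10, a, 20, 13, 3, 13), (10, a, 30, 1, 27, 24), (10, a, 30, 1, 3, 13), (10, a, 37, 26, 27, 24), (10, a, 37, 26, 3, 13), (10, a, 7, 18, 27, 24), (10, a, 7, 18, 3, 13), (16, p, 17, 29, 19, 40)}.
Selection C != 13: {(10, a, 30, 1, 27, 24), (10, a, 30, 1, 3, 13), (10, a, 37, 26, 27, 24), (10, a, 37, 26, 3, 13), (10, a, 7, 18, 27, 24), (10, a, 7, 18, 3, 13), (16, p, 17, 29, 19, 40)}
Projecting to G, C, B, E: {(13, 1, a, 30), (13, 18, a, 7), (13, 26, a, 37), (24, 1, a, 30), (24, 18, a, 7), (24, 26, a, 37), (40, 29, p, 17)}
Selection E < 15: {(17, 36, v, 13), (18, 9, t, 8), (37, 10, x, 1)}
Taking the union: {(13, 1, a, 30), (13, 18, a, 7), (13, 26, a, 37), (17, 36, v, 13), (18, 9, t, 8), (24, 1, a, 30), (24, 18, a, 7), (24, 26, a, 37), (37, 10, x, 1), (40, 29, p, 17)}
Projecting to G, E, B: {(13, 30, a), (13, 37, a), (13, 7, a), (17, 13, v), (18, 8, t), (24, 30, a), (24, 37, a), (24, 7, a), (37, 1, x), (40, 17, p)}

{(13, 30, a), (13, 37, a), (13, 7, a), (17, 13, v), (18, 8, t), (24, 30, a), (24, 37, a), (24, 7, a), (37, 1, x), (40, 17, p)}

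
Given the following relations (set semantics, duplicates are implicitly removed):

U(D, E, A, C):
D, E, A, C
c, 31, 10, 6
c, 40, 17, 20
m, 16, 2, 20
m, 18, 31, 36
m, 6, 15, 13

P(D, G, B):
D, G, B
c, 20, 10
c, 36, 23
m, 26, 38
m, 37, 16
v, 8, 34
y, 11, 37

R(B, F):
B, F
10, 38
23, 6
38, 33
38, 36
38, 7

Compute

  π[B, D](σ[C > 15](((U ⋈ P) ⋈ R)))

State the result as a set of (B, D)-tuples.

Joining U and P on D yields {(c, 31, 10, 6, 20, 10), (c, 31, 10, 6, 36, 23), (c, 40, 17, 20, 20, 10), (c, 40, 17, 20, 36, 23), (m, 16, 2, 20, 26, 38), (m, 16, 2, 20, 37, 16), (m, 18, 31, 36, 26, 38), (m, 18, 31, 36, 37, 16), (m, 6, 15, 13, 26, 38), (m, 6, 15, 13, 37, 16)}.
Joining (U ⋈ P) and R on B yields {(c, 31, 10, 6, 20, 10, 38), (c, 31, 10, 6, 36, 23, 6), (c, 40, 17, 20, 20, 10, 38), (c, 40, 17, 20, 36, 23, 6), (m, 16, 2, 20, 26, 38, 33), (m, 16, 2, 20, 26, 38, 36), (m, 16, 2, 20, 26, 38, 7), (m, 18, 31, 36, 26, 38, 33), (m, 18, 31, 36, 26, 38, 36), (m, 18, 31, 36, 26, 38, 7), (m, 6, 15, 13, 26, 38, 33), (m, 6, 15, 13, 26, 38, 36), (m, 6, 15, 13, 26, 38, 7)}.
Apply σ_{C > 15}; surviving tuples: {(c, 40, 17, 20, 20, 10, 38), (c, 40, 17, 20, 36, 23, 6), (m, 16, 2, 20, 26, 38, 33), (m, 16, 2, 20, 26, 38, 36), (m, 16, 2, 20, 26, 38, 7), (m, 18, 31, 36, 26, 38, 33), (m, 18, 31, 36, 26, 38, 36), (m, 18, 31, 36, 26, 38, 7)}
Projecting to B, D (5 duplicate(s) eliminated): {(10, c), (23, c), (38, m)}

{(10, c), (23, c), (38, m)}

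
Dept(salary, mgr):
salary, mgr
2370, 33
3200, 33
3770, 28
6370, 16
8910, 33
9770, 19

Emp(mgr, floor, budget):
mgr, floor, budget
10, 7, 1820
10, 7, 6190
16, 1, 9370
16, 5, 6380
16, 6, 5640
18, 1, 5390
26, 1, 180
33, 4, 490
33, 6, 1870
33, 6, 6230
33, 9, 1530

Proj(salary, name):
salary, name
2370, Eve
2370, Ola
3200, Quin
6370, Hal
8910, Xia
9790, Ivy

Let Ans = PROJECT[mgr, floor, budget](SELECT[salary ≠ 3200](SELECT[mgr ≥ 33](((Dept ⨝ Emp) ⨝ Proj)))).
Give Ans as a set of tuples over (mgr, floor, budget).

{(33, 4, 490), (33, 6, 1870), (33, 6, 6230), (33, 9, 1530)}

Joining Dept and Emp on mgr yields {(2370, 33, 4, 490), (2370, 33, 6, 1870), (2370, 33, 6, 6230), (2370, 33, 9, 1530), (3200, 33, 4, 490), (3200, 33, 6, 1870), (3200, 33, 6, 6230), (3200, 33, 9, 1530), (6370, 16, 1, 9370), (6370, 16, 5, 6380), (6370, 16, 6, 5640), (8910, 33, 4, 490), (8910, 33, 6, 1870), (8910, 33, 6, 6230), (8910, 33, 9, 1530)}.
Joining (Dept ⨝ Emp) and Proj on salary yields {(2370, 33, 4, 490, Eve), (2370, 33, 4, 490, Ola), (2370, 33, 6, 1870, Eve), (2370, 33, 6, 1870, Ola), (2370, 33, 6, 6230, Eve), (2370, 33, 6, 6230, Ola), (2370, 33, 9, 1530, Eve), (2370, 33, 9, 1530, Ola), (3200, 33, 4, 490, Quin), (3200, 33, 6, 1870, Quin), (3200, 33, 6, 6230, Quin), (3200, 33, 9, 1530, Quin), (6370, 16, 1, 9370, Hal), (6370, 16, 5, 6380, Hal), (6370, 16, 6, 5640, Hal), (8910, 33, 4, 490, Xia), (8910, 33, 6, 1870, Xia), (8910, 33, 6, 6230, Xia), (8910, 33, 9, 1530, Xia)}.
Apply σ_{mgr ≥ 33}; surviving tuples: {(2370, 33, 4, 490, Eve), (2370, 33, 4, 490, Ola), (2370, 33, 6, 1870, Eve), (2370, 33, 6, 1870, Ola), (2370, 33, 6, 6230, Eve), (2370, 33, 6, 6230, Ola), (2370, 33, 9, 1530, Eve), (2370, 33, 9, 1530, Ola), (3200, 33, 4, 490, Quin), (3200, 33, 6, 1870, Quin), (3200, 33, 6, 6230, Quin), (3200, 33, 9, 1530, Quin), (8910, 33, 4, 490, Xia), (8910, 33, 6, 1870, Xia), (8910, 33, 6, 6230, Xia), (8910, 33, 9, 1530, Xia)}
Apply σ_{salary ≠ 3200}; surviving tuples: {(2370, 33, 4, 490, Eve), (2370, 33, 4, 490, Ola), (2370, 33, 6, 1870, Eve), (2370, 33, 6, 1870, Ola), (2370, 33, 6, 6230, Eve), (2370, 33, 6, 6230, Ola), (2370, 33, 9, 1530, Eve), (2370, 33, 9, 1530, Ola), (8910, 33, 4, 490, Xia), (8910, 33, 6, 1870, Xia), (8910, 33, 6, 6230, Xia), (8910, 33, 9, 1530, Xia)}
π_{mgr, floor, budget} gives {(33, 4, 490), (33, 6, 1870), (33, 6, 6230), (33, 9, 1530)} (8 duplicate(s) eliminated).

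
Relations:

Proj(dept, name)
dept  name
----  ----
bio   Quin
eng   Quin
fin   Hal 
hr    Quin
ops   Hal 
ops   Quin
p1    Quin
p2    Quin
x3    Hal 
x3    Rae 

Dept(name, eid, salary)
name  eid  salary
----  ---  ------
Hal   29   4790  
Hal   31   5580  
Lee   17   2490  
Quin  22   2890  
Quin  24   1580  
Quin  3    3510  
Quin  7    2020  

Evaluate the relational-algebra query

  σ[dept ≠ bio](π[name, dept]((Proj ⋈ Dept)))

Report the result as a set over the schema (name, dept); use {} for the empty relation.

{(Hal, fin), (Hal, ops), (Hal, x3), (Quin, eng), (Quin, hr), (Quin, ops), (Quin, p1), (Quin, p2)}

Proj ⋈ Dept (natural join on name): {(bio, Quin, 22, 2890), (bio, Quin, 24, 1580), (bio, Quin, 3, 3510), (bio, Quin, 7, 2020), (eng, Quin, 22, 2890), (eng, Quin, 24, 1580), (eng, Quin, 3, 3510), (eng, Quin, 7, 2020), (fin, Hal, 29, 4790), (fin, Hal, 31, 5580), (hr, Quin, 22, 2890), (hr, Quin, 24, 1580), (hr, Quin, 3, 3510), (hr, Quin, 7, 2020), (ops, Hal, 29, 4790), (ops, Hal, 31, 5580), (ops, Quin, 22, 2890), (ops, Quin, 24, 1580), (ops, Quin, 3, 3510), (ops, Quin, 7, 2020), (p1, Quin, 22, 2890), (p1, Quin, 24, 1580), (p1, Quin, 3, 3510), (p1, Quin, 7, 2020), (p2, Quin, 22, 2890), (p2, Quin, 24, 1580), (p2, Quin, 3, 3510), (p2, Quin, 7, 2020), (x3, Hal, 29, 4790), (x3, Hal, 31, 5580)}
π_{name, dept} gives {(Hal, fin), (Hal, ops), (Hal, x3), (Quin, bio), (Quin, eng), (Quin, hr), (Quin, ops), (Quin, p1), (Quin, p2)} (21 duplicate(s) eliminated).
Apply σ_{dept ≠ bio}; surviving tuples: {(Hal, fin), (Hal, ops), (Hal, x3), (Quin, eng), (Quin, hr), (Quin, ops), (Quin, p1), (Quin, p2)}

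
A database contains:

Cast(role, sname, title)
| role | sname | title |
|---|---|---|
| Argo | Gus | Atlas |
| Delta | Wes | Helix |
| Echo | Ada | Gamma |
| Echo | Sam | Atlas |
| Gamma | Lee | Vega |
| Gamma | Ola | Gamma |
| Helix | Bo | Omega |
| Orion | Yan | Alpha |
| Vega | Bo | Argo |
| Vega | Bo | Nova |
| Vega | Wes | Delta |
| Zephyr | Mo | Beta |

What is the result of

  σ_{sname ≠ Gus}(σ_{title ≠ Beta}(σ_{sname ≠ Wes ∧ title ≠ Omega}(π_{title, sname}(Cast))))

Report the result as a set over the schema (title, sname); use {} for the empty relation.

π[title, sname]: project onto (title, sname) → {(Alpha, Yan), (Argo, Bo), (Atlas, Gus), (Atlas, Sam), (Beta, Mo), (Delta, Wes), (Gamma, Ada), (Gamma, Ola), (Helix, Wes), (Nova, Bo), (Omega, Bo), (Vega, Lee)}
σ[sname ≠ Wes ∧ title ≠ Omega]: keep tuples satisfying sname ≠ Wes ∧ title ≠ Omega → {(Alpha, Yan), (Argo, Bo), (Atlas, Gus), (Atlas, Sam), (Beta, Mo), (Gamma, Ada), (Gamma, Ola), (Nova, Bo), (Vega, Lee)}
σ[title ≠ Beta]: keep tuples satisfying title ≠ Beta → {(Alpha, Yan), (Argo, Bo), (Atlas, Gus), (Atlas, Sam), (Gamma, Ada), (Gamma, Ola), (Nova, Bo), (Vega, Lee)}
σ[sname ≠ Gus]: keep tuples satisfying sname ≠ Gus → {(Alpha, Yan), (Argo, Bo), (Atlas, Sam), (Gamma, Ada), (Gamma, Ola), (Nova, Bo), (Vega, Lee)}

{(Alpha, Yan), (Argo, Bo), (Atlas, Sam), (Gamma, Ada), (Gamma, Ola), (Nova, Bo), (Vega, Lee)}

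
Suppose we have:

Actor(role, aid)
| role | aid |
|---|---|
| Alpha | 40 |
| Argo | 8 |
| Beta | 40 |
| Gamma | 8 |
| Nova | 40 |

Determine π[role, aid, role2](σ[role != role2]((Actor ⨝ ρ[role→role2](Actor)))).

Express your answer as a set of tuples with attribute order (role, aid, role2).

ρ[role→role2]: schema becomes (role2, aid); tuples unchanged.
Joining Actor and ρ[role→role2](Actor) on aid yields {(Alpha, 40, Alpha), (Alpha, 40, Beta), (Alpha, 40, Nova), (Argo, 8, Argo), (Argo, 8, Gamma), (Beta, 40, Alpha), (Beta, 40, Beta), (Beta, 40, Nova), (Gamma, 8, Argo), (Gamma, 8, Gamma), (Nova, 40, Alpha), (Nova, 40, Beta), (Nova, 40, Nova)}.
Selection role != role2: {(Alpha, 40, Beta), (Alpha, 40, Nova), (Argo, 8, Gamma), (Beta, 40, Alpha), (Beta, 40, Nova), (Gamma, 8, Argo), (Nova, 40, Alpha), (Nova, 40, Beta)}
π[role, aid, role2]: project onto (role, aid, role2) → {(Alpha, 40, Beta), (Alpha, 40, Nova), (Argo, 8, Gamma), (Beta, 40, Alpha), (Beta, 40, Nova), (Gamma, 8, Argo), (Nova, 40, Alpha), (Nova, 40, Beta)}

{(Alpha, 40, Beta), (Alpha, 40, Nova), (Argo, 8, Gamma), (Beta, 40, Alpha), (Beta, 40, Nova), (Gamma, 8, Argo), (Nova, 40, Alpha), (Nova, 40, Beta)}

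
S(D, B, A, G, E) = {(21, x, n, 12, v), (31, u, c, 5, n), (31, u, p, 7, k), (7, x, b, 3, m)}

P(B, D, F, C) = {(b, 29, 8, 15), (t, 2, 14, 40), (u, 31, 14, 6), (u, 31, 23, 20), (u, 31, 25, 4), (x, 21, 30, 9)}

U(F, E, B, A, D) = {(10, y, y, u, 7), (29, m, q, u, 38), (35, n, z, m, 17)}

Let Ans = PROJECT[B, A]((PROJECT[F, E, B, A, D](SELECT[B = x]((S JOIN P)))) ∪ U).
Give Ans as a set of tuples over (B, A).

{(q, u), (x, n), (y, u), (z, m)}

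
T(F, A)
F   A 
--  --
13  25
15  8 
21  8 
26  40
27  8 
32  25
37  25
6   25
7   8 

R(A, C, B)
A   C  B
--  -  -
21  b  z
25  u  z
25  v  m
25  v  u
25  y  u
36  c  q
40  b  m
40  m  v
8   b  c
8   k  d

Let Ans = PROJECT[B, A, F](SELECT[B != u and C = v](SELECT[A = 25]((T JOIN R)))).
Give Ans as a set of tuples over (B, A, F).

{(m, 25, 13), (m, 25, 32), (m, 25, 37), (m, 25, 6)}

Joining T and R on A yields {(13, 25, u, z), (13, 25, v, m), (13, 25, v, u), (13, 25, y, u), (15, 8, b, c), (15, 8, k, d), (21, 8, b, c), (21, 8, k, d), (26, 40, b, m), (26, 40, m, v), (27, 8, b, c), (27, 8, k, d), (32, 25, u, z), (32, 25, v, m), (32, 25, v, u), (32, 25, y, u), (37, 25, u, z), (37, 25, v, m), (37, 25, v, u), (37, 25, y, u), (6, 25, u, z), (6, 25, v, m), (6, 25, v, u), (6, 25, y, u), (7, 8, b, c), (7, 8, k, d)}.
σ[A = 25]: keep tuples satisfying A = 25 → {(13, 25, u, z), (13, 25, v, m), (13, 25, v, u), (13, 25, y, u), (32, 25, u, z), (32, 25, v, m), (32, 25, v, u), (32, 25, y, u), (37, 25, u, z), (37, 25, v, m), (37, 25, v, u), (37, 25, y, u), (6, 25, u, z), (6, 25, v, m), (6, 25, v, u), (6, 25, y, u)}
σ[B != u and C = v]: keep tuples satisfying B != u and C = v → {(13, 25, v, m), (32, 25, v, m), (37, 25, v, m), (6, 25, v, m)}
π[B, A, F]: project onto (B, A, F) → {(m, 25, 13), (m, 25, 32), (m, 25, 37), (m, 25, 6)}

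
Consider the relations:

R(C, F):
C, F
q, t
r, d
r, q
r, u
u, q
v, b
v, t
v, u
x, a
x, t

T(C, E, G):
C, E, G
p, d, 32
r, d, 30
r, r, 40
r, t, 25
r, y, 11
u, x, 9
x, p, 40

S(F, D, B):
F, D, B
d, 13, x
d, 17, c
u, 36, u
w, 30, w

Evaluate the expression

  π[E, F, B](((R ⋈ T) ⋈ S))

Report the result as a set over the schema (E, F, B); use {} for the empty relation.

Joining R and T on C yields {(r, d, d, 30), (r, d, r, 40), (r, d, t, 25), (r, d, y, 11), (r, q, d, 30), (r, q, r, 40), (r, q, t, 25), (r, q, y, 11), (r, u, d, 30), (r, u, r, 40), (r, u, t, 25), (r, u, y, 11), (u, q, x, 9), (x, a, p, 40), (x, t, p, 40)}.
Joining (R ⋈ T) and S on F yields {(r, d, d, 30, 13, x), (r, d, d, 30, 17, c), (r, d, r, 40, 13, x), (r, d, r, 40, 17, c), (r, d, t, 25, 13, x), (r, d, t, 25, 17, c), (r, d, y, 11, 13, x), (r, d, y, 11, 17, c), (r, u, d, 30, 36, u), (r, u, r, 40, 36, u), (r, u, t, 25, 36, u), (r, u, y, 11, 36, u)}.
Projecting to E, F, B: {(d, d, c), (d, d, x), (d, u, u), (r, d, c), (r, d, x), (r, u, u), (t, d, c), (t, d, x), (t, u, u), (y, d, c), (y, d, x), (y, u, u)}

{(d, d, c), (d, d, x), (d, u, u), (r, d, c), (r, d, x), (r, u, u), (t, d, c), (t, d, x), (t, u, u), (y, d, c), (y, d, x), (y, u, u)}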